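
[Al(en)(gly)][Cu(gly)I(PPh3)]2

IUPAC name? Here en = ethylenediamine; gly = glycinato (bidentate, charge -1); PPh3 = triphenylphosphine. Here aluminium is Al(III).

Both ions are complex: the cation is named first with the plain metal name, the anion second with the -ate form; each ion's ligands are alphabetised independently.
Al is given as +3; the cation's ligand charges sum to -1, so the complex cation is 2+.
With 2 anions per cation, each anion must be 2/2 = 1−.
Anion: ligand charges sum to -2; for the ion to be 1−, Cu = +1.

(ethylenediamine)(glycinato)aluminium(III) (glycinato)iodo(triphenylphosphine)cuprate(I)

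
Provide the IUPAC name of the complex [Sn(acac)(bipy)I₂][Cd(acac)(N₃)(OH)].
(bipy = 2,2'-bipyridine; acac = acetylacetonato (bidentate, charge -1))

Both ions are complex: the cation is named first with the plain metal name, the anion second with the -ate form; each ion's ligands are alphabetised independently.
Cadmium is always +2 in its complexes; the anion's ligand charges sum to -3, so the complex anion is 1−.
A 1:1 salt means the cation carries the equal and opposite charge, 1+.
Cation: ligand charges sum to -3; for the ion to be 1+, Sn = +4.

(acetylacetonato)(2,2'-bipyridine)diiodotin(IV) (acetylacetonato)azidohydroxocadmate(II)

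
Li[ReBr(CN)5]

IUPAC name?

lithium bromopentacyanorhenate(V)

The 1 lithium counter-ion carries a total charge of +1, so each complex ion is 1−.
Ligand charges: 5×cyano (-1 each), 1×bromo (-1 each); total -6. So Re + (-6) = 1−, giving Re = +5.
Ligands are named alphabetically: bromo before cyano.
The complex ion is anionic, so rhenium takes the -ate form rhenate(V).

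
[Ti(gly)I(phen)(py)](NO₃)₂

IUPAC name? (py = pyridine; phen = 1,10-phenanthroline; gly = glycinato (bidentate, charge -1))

The 2 nitrate counter-ions carry a total charge of -2, so each complex ion is 2+.
Ligand charges: 1×pyridine (neutral), 1×iodo (-1 each), 1×1,10-phenanthroline (neutral), 1×glycinato (-1 each); total -2. So Ti + (-2) = 2+, giving Ti = +4.
Ligands are named alphabetically: glycinato before iodo before phenanthroline before pyridine.

(glycinato)iodo(1,10-phenanthroline)(pyridine)titanium(IV) nitrate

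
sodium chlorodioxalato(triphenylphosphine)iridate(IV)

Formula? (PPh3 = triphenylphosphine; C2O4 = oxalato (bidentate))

Na[Ir(C2O4)2Cl(PPh3)]

Ligands: 1 triphenylphosphine (PPh3, neutral), 1 chloro (Cl, -1), 2 oxalato (C2O4, -2). Ligand charge sum = -5.
Charge balance with sodium (+1) requires 1 complex ion per 1 sodium.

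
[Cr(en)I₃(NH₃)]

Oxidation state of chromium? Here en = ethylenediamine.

No counter-ion: the bracketed complex is neutral.
Ligand charges: 3×I = -3; 1×en neutral; 1×NH3 neutral; sum -3.
Cr + (-3) = 0 ⇒ Cr is +3.

+3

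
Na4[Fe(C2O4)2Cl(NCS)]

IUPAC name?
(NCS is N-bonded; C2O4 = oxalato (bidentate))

The 4 sodium counter-ions carry a total charge of +4, so each complex ion is 4−.
Ligand charges: 1×isothiocyanato (-1 each), 2×oxalato (-2 each), 1×chloro (-1 each); total -6. So Fe + (-6) = 4−, giving Fe = +2.
Ligands are named alphabetically: chloro before isothiocyanato before oxalato.
The complex ion is anionic, so iron takes the -ate form ferrate(II).

sodium chloroisothiocyanatodioxalatoferrate(II)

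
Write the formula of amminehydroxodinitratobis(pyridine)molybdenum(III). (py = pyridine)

Ligands: 2 pyridine (py, neutral), 1 hydroxo (OH, -1), 2 nitrato (NO3, -1), 1 ammine (NH3, neutral). Ligand charge sum = -3.
With Mo in oxidation state +3, the complex ion is [Mo...].

[Mo(NH3)(NO3)2(OH)(py)2]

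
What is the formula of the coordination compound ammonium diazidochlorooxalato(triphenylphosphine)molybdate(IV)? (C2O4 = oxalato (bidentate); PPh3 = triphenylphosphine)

Ligands: 1 chloro (Cl, -1), 1 oxalato (C2O4, -2), 2 azido (N3, -1), 1 triphenylphosphine (PPh3, neutral). Ligand charge sum = -5.
Charge balance with ammonium (+1) requires 1 complex ion per 1 ammonium.

NH4[Mo(C2O4)Cl(N3)2(PPh3)]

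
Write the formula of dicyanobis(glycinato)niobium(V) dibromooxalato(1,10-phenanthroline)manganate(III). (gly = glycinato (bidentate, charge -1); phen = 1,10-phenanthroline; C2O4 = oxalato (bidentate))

[Nb(CN)2(gly)2][MnBr2(C2O4)(phen)]

Cation [Nb…]: ligand charges -4, Nb(V) ⇒ ion charge 1+.
Anion [Mn…]: ligand charges -4, Mn(III) ⇒ ion charge 1−.
One 1+ cation balances one 1− anion.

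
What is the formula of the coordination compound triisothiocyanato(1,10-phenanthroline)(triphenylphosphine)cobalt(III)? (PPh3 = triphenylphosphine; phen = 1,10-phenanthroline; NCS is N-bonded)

[Co(NCS)3(phen)(PPh3)]

Ligands: 1 triphenylphosphine (PPh3, neutral), 1 1,10-phenanthroline (phen, neutral), 3 isothiocyanato (NCS, -1). Ligand charge sum = -3.
With Co in oxidation state +3, the complex ion is [Co...].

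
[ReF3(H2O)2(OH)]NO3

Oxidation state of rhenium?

+5

1 nitrate outside the brackets (-1 each) → the complex ion is 1+.
Ligand charges: 1×OH = -1; 2×H2O neutral; 3×F = -3; sum -4.
Re + (-4) = 1+ ⇒ Re is +5.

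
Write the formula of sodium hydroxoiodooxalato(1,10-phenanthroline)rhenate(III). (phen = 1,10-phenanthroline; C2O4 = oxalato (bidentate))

Ligands: 1 1,10-phenanthroline (phen, neutral), 1 iodo (I, -1), 1 oxalato (C2O4, -2), 1 hydroxo (OH, -1). Ligand charge sum = -4.
Charge balance with sodium (+1) requires 1 complex ion per 1 sodium.

Na[Re(C2O4)I(OH)(phen)]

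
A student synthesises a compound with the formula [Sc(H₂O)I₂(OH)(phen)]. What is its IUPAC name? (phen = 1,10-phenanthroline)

aquahydroxodiiodo(1,10-phenanthroline)scandium(III)

There is no counter-ion, so the complex is neutral overall.
Ligand charges: 1×1,10-phenanthroline (neutral), 1×aqua (neutral), 1×hydroxo (-1 each), 2×iodo (-1 each); total -3. So Sc + (-3) = 0, giving Sc = +3.
Ligands are named alphabetically: aqua before hydroxo before iodo before phenanthroline.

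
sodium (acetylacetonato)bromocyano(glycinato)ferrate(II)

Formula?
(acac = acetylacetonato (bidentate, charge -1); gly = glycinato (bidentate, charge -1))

Na2[Fe(acac)Br(CN)(gly)]

Ligands: 1 acetylacetonato (acac, -1), 1 glycinato (gly, -1), 1 bromo (Br, -1), 1 cyano (CN, -1). Ligand charge sum = -4.
With Fe in oxidation state +2, the complex ion is [Fe...]^2−.
Charge balance with sodium (+1) requires 1 complex ion per 2 sodium.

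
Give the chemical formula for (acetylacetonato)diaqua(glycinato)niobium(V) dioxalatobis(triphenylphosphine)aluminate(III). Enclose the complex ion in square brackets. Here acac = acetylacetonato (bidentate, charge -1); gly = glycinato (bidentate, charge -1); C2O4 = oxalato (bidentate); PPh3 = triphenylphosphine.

Cation [Nb…]: ligand charges -2, Nb(V) ⇒ ion charge 3+.
Anion [Al…]: ligand charges -4, Al(III) ⇒ ion charge 1−.
One 3+ cation requires 3 of the 1− anion.

[Nb(acac)(gly)(H2O)2][Al(C2O4)2(PPh3)2]3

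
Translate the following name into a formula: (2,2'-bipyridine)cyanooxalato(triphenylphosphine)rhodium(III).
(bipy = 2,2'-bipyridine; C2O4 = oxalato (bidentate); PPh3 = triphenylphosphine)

Ligands: 1 cyano (CN, -1), 1 2,2'-bipyridine (bipy, neutral), 1 oxalato (C2O4, -2), 1 triphenylphosphine (PPh3, neutral). Ligand charge sum = -3.
With Rh in oxidation state +3, the complex ion is [Rh...].

[Rh(bipy)(C2O4)(CN)(PPh3)]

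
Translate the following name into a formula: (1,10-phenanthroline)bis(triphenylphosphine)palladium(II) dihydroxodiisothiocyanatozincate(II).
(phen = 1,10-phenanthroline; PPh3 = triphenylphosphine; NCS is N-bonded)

[Pd(phen)(PPh3)2][Zn(NCS)2(OH)2]

Cation [Pd…]: ligand charges 0, Pd(II) ⇒ ion charge 2+.
Anion [Zn…]: ligand charges -4, Zn(II) ⇒ ion charge 2−.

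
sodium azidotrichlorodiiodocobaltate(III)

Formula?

Ligands: 1 azido (N3, -1), 2 iodo (I, -1), 3 chloro (Cl, -1). Ligand charge sum = -6.
Charge balance with sodium (+1) requires 1 complex ion per 3 sodium.

Na3[CoCl3I2(N3)]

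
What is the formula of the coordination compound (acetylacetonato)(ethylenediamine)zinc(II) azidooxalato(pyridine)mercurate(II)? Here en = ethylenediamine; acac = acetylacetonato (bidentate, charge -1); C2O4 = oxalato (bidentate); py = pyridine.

Cation [Zn…]: ligand charges -1, Zn(II) ⇒ ion charge 1+.
Anion [Hg…]: ligand charges -3, Hg(II) ⇒ ion charge 1−.

[Zn(acac)(en)][Hg(C2O4)(N3)(py)]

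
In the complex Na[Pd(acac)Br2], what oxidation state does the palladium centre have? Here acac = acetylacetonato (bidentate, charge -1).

+2

1 sodium outside the brackets (+1 each) → the complex ion is 1−.
Ligand charges: 1×acac = -1; 2×Br = -2; sum -3.
Pd + (-3) = 1− ⇒ Pd is +2.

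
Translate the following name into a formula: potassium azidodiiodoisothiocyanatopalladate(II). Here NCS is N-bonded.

K2[PdI2(N3)(NCS)]

Ligands: 2 iodo (I, -1), 1 isothiocyanato (NCS, -1), 1 azido (N3, -1). Ligand charge sum = -4.
With Pd in oxidation state +2, the complex ion is [Pd...]^2−.
Charge balance with potassium (+1) requires 1 complex ion per 2 potassium.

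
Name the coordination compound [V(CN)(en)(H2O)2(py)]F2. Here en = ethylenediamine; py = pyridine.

The 2 fluoride counter-ions carry a total charge of -2, so each complex ion is 2+.
Ligand charges: 2×aqua (neutral), 1×cyano (-1 each), 1×ethylenediamine (neutral), 1×pyridine (neutral); total -1. So V + (-1) = 2+, giving V = +3.
Ligands are named alphabetically: aqua before cyano before ethylenediamine before pyridine.

diaquacyano(ethylenediamine)(pyridine)vanadium(III) fluoride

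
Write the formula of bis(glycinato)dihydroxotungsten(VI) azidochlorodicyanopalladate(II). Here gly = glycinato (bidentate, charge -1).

Cation [W…]: ligand charges -4, W(VI) ⇒ ion charge 2+.
Anion [Pd…]: ligand charges -4, Pd(II) ⇒ ion charge 2−.
One 2+ cation balances one 2− anion.

[W(gly)2(OH)2][PdCl(CN)2(N3)]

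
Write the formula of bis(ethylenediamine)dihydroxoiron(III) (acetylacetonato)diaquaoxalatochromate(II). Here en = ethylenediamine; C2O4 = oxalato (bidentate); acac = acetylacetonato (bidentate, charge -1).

[Fe(en)2(OH)2][Cr(acac)(C2O4)(H2O)2]

Cation [Fe…]: ligand charges -2, Fe(III) ⇒ ion charge 1+.
Anion [Cr…]: ligand charges -3, Cr(II) ⇒ ion charge 1−.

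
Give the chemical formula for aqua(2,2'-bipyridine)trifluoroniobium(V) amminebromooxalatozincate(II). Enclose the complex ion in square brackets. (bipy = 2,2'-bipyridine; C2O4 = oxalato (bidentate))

Cation [Nb…]: ligand charges -3, Nb(V) ⇒ ion charge 2+.
Anion [Zn…]: ligand charges -3, Zn(II) ⇒ ion charge 1−.
One 2+ cation requires 2 of the 1− anion.

[Nb(bipy)F3(H2O)][ZnBr(C2O4)(NH3)]2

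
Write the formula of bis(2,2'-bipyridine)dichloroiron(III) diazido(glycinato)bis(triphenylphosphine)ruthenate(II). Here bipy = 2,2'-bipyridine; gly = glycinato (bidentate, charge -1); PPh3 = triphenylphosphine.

Cation [Fe…]: ligand charges -2, Fe(III) ⇒ ion charge 1+.
Anion [Ru…]: ligand charges -3, Ru(II) ⇒ ion charge 1−.

[Fe(bipy)2Cl2][Ru(gly)(N3)2(PPh3)2]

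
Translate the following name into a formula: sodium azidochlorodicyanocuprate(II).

Ligands: 1 azido (N3, -1), 1 chloro (Cl, -1), 2 cyano (CN, -1). Ligand charge sum = -4.
Charge balance with sodium (+1) requires 1 complex ion per 2 sodium.

Na2[CuCl(CN)2(N3)]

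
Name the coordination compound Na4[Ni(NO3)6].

The 4 sodium counter-ions carry a total charge of +4, so each complex ion is 4−.
Ligand charges: 6×nitrato (-1 each); total -6. So Ni + (-6) = 4−, giving Ni = +2.
The complex ion is anionic, so nickel takes the -ate form nickelate(II).

sodium hexanitratonickelate(II)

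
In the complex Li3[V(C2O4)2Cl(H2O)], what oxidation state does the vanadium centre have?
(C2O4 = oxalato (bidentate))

3 lithium outside the brackets (+1 each) → the complex ion is 3−.
Ligand charges: 2×C2O4 = -4; 1×Cl = -1; 1×H2O neutral; sum -5.
V + (-5) = 3− ⇒ V is +2.

+2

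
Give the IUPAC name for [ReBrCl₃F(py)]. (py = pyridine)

bromotrichlorofluoro(pyridine)rhenium(V)

There is no counter-ion, so the complex is neutral overall.
Ligand charges: 1×pyridine (neutral), 3×chloro (-1 each), 1×bromo (-1 each), 1×fluoro (-1 each); total -5. So Re + (-5) = 0, giving Re = +5.
Ligands are named alphabetically: bromo before chloro before fluoro before pyridine.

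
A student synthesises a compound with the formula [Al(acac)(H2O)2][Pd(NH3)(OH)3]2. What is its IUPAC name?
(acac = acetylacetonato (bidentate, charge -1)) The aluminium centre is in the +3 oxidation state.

Both ions are complex: the cation is named first with the plain metal name, the anion second with the -ate form; each ion's ligands are alphabetised independently.
Al is given as +3; the cation's ligand charges sum to -1, so the complex cation is 2+.
With 2 anions per cation, each anion must be 2/2 = 1−.
Anion: ligand charges sum to -3; for the ion to be 1−, Pd = +2.

(acetylacetonato)diaquaaluminium(III) amminetrihydroxopalladate(II)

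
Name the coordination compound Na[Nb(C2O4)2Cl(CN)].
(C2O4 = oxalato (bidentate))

The 1 sodium counter-ion carries a total charge of +1, so each complex ion is 1−.
Ligand charges: 1×cyano (-1 each), 2×oxalato (-2 each), 1×chloro (-1 each); total -6. So Nb + (-6) = 1−, giving Nb = +5.
The complex ion is anionic, so niobium takes the -ate form niobate(V).

sodium chlorocyanodioxalatoniobate(V)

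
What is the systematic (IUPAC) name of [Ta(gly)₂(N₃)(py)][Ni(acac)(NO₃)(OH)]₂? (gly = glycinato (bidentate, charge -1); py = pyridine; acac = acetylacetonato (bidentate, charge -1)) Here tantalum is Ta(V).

azidobis(glycinato)(pyridine)tantalum(V) (acetylacetonato)hydroxonitratonickelate(II)

Ta is given as +5; the cation's ligand charges sum to -3, so the complex cation is 2+.
With 2 anions per cation, each anion must be 2/2 = 1−.
Anion: ligand charges sum to -3; for the ion to be 1−, Ni = +2.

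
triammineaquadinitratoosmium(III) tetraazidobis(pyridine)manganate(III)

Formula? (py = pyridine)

Cation [Os…]: ligand charges -2, Os(III) ⇒ ion charge 1+.
Anion [Mn…]: ligand charges -4, Mn(III) ⇒ ion charge 1−.

[Os(H2O)(NH3)3(NO3)2][Mn(N3)4(py)2]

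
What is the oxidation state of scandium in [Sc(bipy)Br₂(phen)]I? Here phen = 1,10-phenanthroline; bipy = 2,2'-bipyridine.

+3

1 iodide outside the brackets (-1 each) → the complex ion is 1+.
Ligand charges: 1×phen neutral; 1×bipy neutral; 2×Br = -2; sum -2.
Sc + (-2) = 1+ ⇒ Sc is +3.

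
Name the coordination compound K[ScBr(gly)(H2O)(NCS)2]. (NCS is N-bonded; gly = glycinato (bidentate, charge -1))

The 1 potassium counter-ion carries a total charge of +1, so each complex ion is 1−.
Ligand charges: 1×bromo (-1 each), 1×aqua (neutral), 2×isothiocyanato (-1 each), 1×glycinato (-1 each); total -4. So Sc + (-4) = 1−, giving Sc = +3.
The complex ion is anionic, so scandium takes the -ate form scandate(III).

potassium aquabromo(glycinato)diisothiocyanatoscandate(III)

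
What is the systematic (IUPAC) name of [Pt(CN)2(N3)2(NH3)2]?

diamminediazidodicyanoplatinum(IV)

There is no counter-ion, so the complex is neutral overall.
Ligand charges: 2×azido (-1 each), 2×cyano (-1 each), 2×ammine (neutral); total -4. So Pt + (-4) = 0, giving Pt = +4.
Ligands are named alphabetically: ammine before azido before cyano.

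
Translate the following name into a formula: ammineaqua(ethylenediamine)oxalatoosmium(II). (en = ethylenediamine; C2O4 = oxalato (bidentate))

[Os(C2O4)(en)(H2O)(NH3)]

Ligands: 1 ethylenediamine (en, neutral), 1 oxalato (C2O4, -2), 1 aqua (H2O, neutral), 1 ammine (NH3, neutral). Ligand charge sum = -2.
With Os in oxidation state +2, the complex ion is [Os...].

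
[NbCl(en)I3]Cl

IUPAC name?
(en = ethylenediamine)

chloro(ethylenediamine)triiodoniobium(V) chloride

The 1 chloride counter-ion carries a total charge of -1, so each complex ion is 1+.
Ligand charges: 1×ethylenediamine (neutral), 3×iodo (-1 each), 1×chloro (-1 each); total -4. So Nb + (-4) = 1+, giving Nb = +5.
Ligands are named alphabetically: chloro before ethylenediamine before iodo.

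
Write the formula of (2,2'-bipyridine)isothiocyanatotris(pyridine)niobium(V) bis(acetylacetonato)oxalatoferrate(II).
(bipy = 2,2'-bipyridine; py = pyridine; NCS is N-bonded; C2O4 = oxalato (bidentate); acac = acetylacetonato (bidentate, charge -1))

[Nb(bipy)(NCS)(py)3][Fe(acac)2(C2O4)]2

Cation [Nb…]: ligand charges -1, Nb(V) ⇒ ion charge 4+.
Anion [Fe…]: ligand charges -4, Fe(II) ⇒ ion charge 2−.
One 4+ cation requires 2 of the 2− anion.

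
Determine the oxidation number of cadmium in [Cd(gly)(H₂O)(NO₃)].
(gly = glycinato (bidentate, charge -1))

+2

No counter-ion: the bracketed complex is neutral.
Ligand charges: 1×NO3 = -1; 1×H2O neutral; 1×gly = -1; sum -2.
Cd + (-2) = 0 ⇒ Cd is +2.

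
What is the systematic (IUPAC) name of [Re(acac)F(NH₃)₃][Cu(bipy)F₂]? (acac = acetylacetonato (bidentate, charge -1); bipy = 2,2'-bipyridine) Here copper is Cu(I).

(acetylacetonato)triamminefluororhenium(III) (2,2'-bipyridine)difluorocuprate(I)

Both ions are complex: the cation is named first with the plain metal name, the anion second with the -ate form; each ion's ligands are alphabetised independently.
Cu is given as +1; the anion's ligand charges sum to -2, so the complex anion is 1−.
A 1:1 salt means the cation carries the equal and opposite charge, 1+.
Cation: ligand charges sum to -2; for the ion to be 1+, Re = +3.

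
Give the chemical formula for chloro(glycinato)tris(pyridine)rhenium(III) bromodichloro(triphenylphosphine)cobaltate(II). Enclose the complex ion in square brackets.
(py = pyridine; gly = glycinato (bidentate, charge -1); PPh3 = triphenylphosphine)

[ReCl(gly)(py)3][CoBrCl2(PPh3)]

Cation [Re…]: ligand charges -2, Re(III) ⇒ ion charge 1+.
Anion [Co…]: ligand charges -3, Co(II) ⇒ ion charge 1−.
One 1+ cation balances one 1− anion.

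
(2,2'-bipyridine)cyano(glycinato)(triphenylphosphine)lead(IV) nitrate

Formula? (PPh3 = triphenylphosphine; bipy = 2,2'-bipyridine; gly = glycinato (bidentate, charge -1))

[Pb(bipy)(CN)(gly)(PPh3)](NO3)2

Ligands: 1 triphenylphosphine (PPh3, neutral), 1 cyano (CN, -1), 1 2,2'-bipyridine (bipy, neutral), 1 glycinato (gly, -1). Ligand charge sum = -2.
With Pb in oxidation state +4, the complex ion is [Pb...]^2+.
Charge balance with nitrate (-1) requires 1 complex ion per 2 nitrate.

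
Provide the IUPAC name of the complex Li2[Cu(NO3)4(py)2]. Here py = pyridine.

The 2 lithium counter-ions carry a total charge of +2, so each complex ion is 2−.
Ligand charges: 4×nitrato (-1 each), 2×pyridine (neutral); total -4. So Cu + (-4) = 2−, giving Cu = +2.
Ligands are named alphabetically: nitrato before pyridine.
The complex ion is anionic, so copper takes the -ate form cuprate(II).

lithium tetranitratobis(pyridine)cuprate(II)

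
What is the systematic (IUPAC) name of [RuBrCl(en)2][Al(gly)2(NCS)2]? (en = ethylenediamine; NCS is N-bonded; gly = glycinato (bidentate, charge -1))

Both ions are complex: the cation is named first with the plain metal name, the anion second with the -ate form; each ion's ligands are alphabetised independently.
Aluminium is always +3 in its complexes; the anion's ligand charges sum to -4, so the complex anion is 1−.
A 1:1 salt means the cation carries the equal and opposite charge, 1+.
Cation: ligand charges sum to -2; for the ion to be 1+, Ru = +3.

bromochlorobis(ethylenediamine)ruthenium(III) bis(glycinato)diisothiocyanatoaluminate(III)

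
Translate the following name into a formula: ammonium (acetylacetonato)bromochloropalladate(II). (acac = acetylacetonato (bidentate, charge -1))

NH4[Pd(acac)BrCl]

Ligands: 1 acetylacetonato (acac, -1), 1 chloro (Cl, -1), 1 bromo (Br, -1). Ligand charge sum = -3.
With Pd in oxidation state +2, the complex ion is [Pd...]^1−.
Charge balance with ammonium (+1) requires 1 complex ion per 1 ammonium.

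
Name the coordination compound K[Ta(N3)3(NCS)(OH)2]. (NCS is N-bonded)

The 1 potassium counter-ion carries a total charge of +1, so each complex ion is 1−.
Ligand charges: 1×isothiocyanato (-1 each), 3×azido (-1 each), 2×hydroxo (-1 each); total -6. So Ta + (-6) = 1−, giving Ta = +5.
Ligands are named alphabetically: azido before hydroxo before isothiocyanato.
The complex ion is anionic, so tantalum takes the -ate form tantalate(V).

potassium triazidodihydroxoisothiocyanatotantalate(V)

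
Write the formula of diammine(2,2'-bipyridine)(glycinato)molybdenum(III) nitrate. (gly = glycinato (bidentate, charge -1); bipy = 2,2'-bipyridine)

Ligands: 1 glycinato (gly, -1), 2 ammine (NH3, neutral), 1 2,2'-bipyridine (bipy, neutral). Ligand charge sum = -1.
With Mo in oxidation state +3, the complex ion is [Mo...]^2+.
Charge balance with nitrate (-1) requires 1 complex ion per 2 nitrate.

[Mo(bipy)(gly)(NH3)2](NO3)2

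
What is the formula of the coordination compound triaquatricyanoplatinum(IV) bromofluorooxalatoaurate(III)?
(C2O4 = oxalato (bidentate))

[Pt(CN)3(H2O)3][AuBr(C2O4)F]

Cation [Pt…]: ligand charges -3, Pt(IV) ⇒ ion charge 1+.
Anion [Au…]: ligand charges -4, Au(III) ⇒ ion charge 1−.
One 1+ cation balances one 1− anion.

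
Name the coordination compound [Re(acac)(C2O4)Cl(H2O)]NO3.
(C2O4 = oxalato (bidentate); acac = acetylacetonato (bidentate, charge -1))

The 1 nitrate counter-ion carries a total charge of -1, so each complex ion is 1+.
Ligand charges: 1×aqua (neutral), 1×oxalato (-2 each), 1×chloro (-1 each), 1×acetylacetonato (-1 each); total -4. So Re + (-4) = 1+, giving Re = +5.
Ligands are named alphabetically: acetylacetonato before aqua before chloro before oxalato.

(acetylacetonato)aquachlorooxalatorhenium(V) nitrate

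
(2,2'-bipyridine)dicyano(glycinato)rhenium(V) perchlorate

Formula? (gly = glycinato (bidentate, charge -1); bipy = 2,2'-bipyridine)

[Re(bipy)(CN)2(gly)](ClO4)2

Ligands: 1 glycinato (gly, -1), 1 2,2'-bipyridine (bipy, neutral), 2 cyano (CN, -1). Ligand charge sum = -3.
With Re in oxidation state +5, the complex ion is [Re...]^2+.
Charge balance with perchlorate (-1) requires 1 complex ion per 2 perchlorate.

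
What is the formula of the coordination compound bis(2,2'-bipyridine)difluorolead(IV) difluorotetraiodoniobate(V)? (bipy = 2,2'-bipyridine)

Cation [Pb…]: ligand charges -2, Pb(IV) ⇒ ion charge 2+.
Anion [Nb…]: ligand charges -6, Nb(V) ⇒ ion charge 1−.
One 2+ cation requires 2 of the 1− anion.

[Pb(bipy)2F2][NbF2I4]2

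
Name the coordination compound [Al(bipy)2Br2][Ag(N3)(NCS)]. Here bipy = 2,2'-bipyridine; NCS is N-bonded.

Both ions are complex: the cation is named first with the plain metal name, the anion second with the -ate form; each ion's ligands are alphabetised independently.
Aluminium is always +3 in its complexes; the cation's ligand charges sum to -2, so the complex cation is 1+.
A 1:1 salt means the anion carries the equal and opposite charge, 1−.
Anion: ligand charges sum to -2; for the ion to be 1−, Ag = +1.

bis(2,2'-bipyridine)dibromoaluminium(III) azidoisothiocyanatoargentate(I)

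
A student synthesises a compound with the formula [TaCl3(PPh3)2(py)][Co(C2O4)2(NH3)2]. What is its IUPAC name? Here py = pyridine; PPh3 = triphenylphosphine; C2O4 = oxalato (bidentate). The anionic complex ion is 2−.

trichloro(pyridine)bis(triphenylphosphine)tantalum(V) diamminedioxalatocobaltate(II)

Both ions are complex: the cation is named first with the plain metal name, the anion second with the -ate form; each ion's ligands are alphabetised independently.
The complex anion is given as 2−; its ligand charges sum to -4, so Co = +2.
A 1:1 salt means the cation carries the equal and opposite charge, 2+.
Cation: ligand charges sum to -3; for the ion to be 2+, Ta = +5.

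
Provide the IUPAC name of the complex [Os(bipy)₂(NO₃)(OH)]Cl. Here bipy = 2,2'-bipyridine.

bis(2,2'-bipyridine)hydroxonitratoosmium(III) chloride

The 1 chloride counter-ion carries a total charge of -1, so each complex ion is 1+.
Ligand charges: 1×nitrato (-1 each), 2×2,2'-bipyridine (neutral), 1×hydroxo (-1 each); total -2. So Os + (-2) = 1+, giving Os = +3.
Ligands are named alphabetically: bipyridine before hydroxo before nitrato.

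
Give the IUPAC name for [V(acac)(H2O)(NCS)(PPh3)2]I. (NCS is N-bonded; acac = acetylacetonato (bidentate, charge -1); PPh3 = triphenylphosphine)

(acetylacetonato)aquaisothiocyanatobis(triphenylphosphine)vanadium(III) iodide

The 1 iodide counter-ion carries a total charge of -1, so each complex ion is 1+.
Ligand charges: 1×isothiocyanato (-1 each), 1×acetylacetonato (-1 each), 1×aqua (neutral), 2×triphenylphosphine (neutral); total -2. So V + (-2) = 1+, giving V = +3.
Ligands are named alphabetically: acetylacetonato before aqua before isothiocyanato before triphenylphosphine.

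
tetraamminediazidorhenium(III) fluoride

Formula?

Ligands: 4 ammine (NH3, neutral), 2 azido (N3, -1). Ligand charge sum = -2.
With Re in oxidation state +3, the complex ion is [Re...]^1+.
Charge balance with fluoride (-1) requires 1 complex ion per 1 fluoride.

[Re(N3)2(NH3)4]F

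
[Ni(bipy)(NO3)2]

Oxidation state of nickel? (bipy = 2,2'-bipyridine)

+2

No counter-ion: the bracketed complex is neutral.
Ligand charges: 2×NO3 = -2; 1×bipy neutral; sum -2.
Ni + (-2) = 0 ⇒ Ni is +2.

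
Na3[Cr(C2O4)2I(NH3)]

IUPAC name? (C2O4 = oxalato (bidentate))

The 3 sodium counter-ions carry a total charge of +3, so each complex ion is 3−.
Ligand charges: 2×oxalato (-2 each), 1×ammine (neutral), 1×iodo (-1 each); total -5. So Cr + (-5) = 3−, giving Cr = +2.
Ligands are named alphabetically: ammine before iodo before oxalato.
The complex ion is anionic, so chromium takes the -ate form chromate(II).

sodium ammineiododioxalatochromate(II)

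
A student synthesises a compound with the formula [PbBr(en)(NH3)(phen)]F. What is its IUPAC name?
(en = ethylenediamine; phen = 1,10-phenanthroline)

amminebromo(ethylenediamine)(1,10-phenanthroline)lead(II) fluoride

The 1 fluoride counter-ion carries a total charge of -1, so each complex ion is 1+.
Ligand charges: 1×bromo (-1 each), 1×ammine (neutral), 1×ethylenediamine (neutral), 1×1,10-phenanthroline (neutral); total -1. So Pb + (-1) = 1+, giving Pb = +2.
Ligands are named alphabetically: ammine before bromo before ethylenediamine before phenanthroline.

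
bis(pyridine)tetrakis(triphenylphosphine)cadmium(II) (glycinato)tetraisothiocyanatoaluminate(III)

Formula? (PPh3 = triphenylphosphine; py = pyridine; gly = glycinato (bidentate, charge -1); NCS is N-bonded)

Cation [Cd…]: ligand charges 0, Cd(II) ⇒ ion charge 2+.
Anion [Al…]: ligand charges -5, Al(III) ⇒ ion charge 2−.
One 2+ cation balances one 2− anion.

[Cd(PPh3)4(py)2][Al(gly)(NCS)4]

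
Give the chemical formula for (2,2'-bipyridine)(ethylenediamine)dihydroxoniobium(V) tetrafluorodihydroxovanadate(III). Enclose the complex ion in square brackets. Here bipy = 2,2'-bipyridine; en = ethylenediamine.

[Nb(bipy)(en)(OH)2][VF4(OH)2]

Cation [Nb…]: ligand charges -2, Nb(V) ⇒ ion charge 3+.
Anion [V…]: ligand charges -6, V(III) ⇒ ion charge 3−.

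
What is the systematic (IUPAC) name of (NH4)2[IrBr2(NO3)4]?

The 2 ammonium counter-ions carry a total charge of +2, so each complex ion is 2−.
Ligand charges: 4×nitrato (-1 each), 2×bromo (-1 each); total -6. So Ir + (-6) = 2−, giving Ir = +4.
Ligands are named alphabetically: bromo before nitrato.
The complex ion is anionic, so iridium takes the -ate form iridate(IV).

ammonium dibromotetranitratoiridate(IV)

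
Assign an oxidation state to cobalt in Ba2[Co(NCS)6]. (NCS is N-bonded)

2 barium outside the brackets (+2 each) → the complex ion is 4−.
Ligand charges: 6×NCS = -6; sum -6.
Co + (-6) = 4− ⇒ Co is +2.

+2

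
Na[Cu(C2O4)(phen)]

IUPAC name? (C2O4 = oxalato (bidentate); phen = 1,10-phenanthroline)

The 1 sodium counter-ion carries a total charge of +1, so each complex ion is 1−.
Ligand charges: 1×oxalato (-2 each), 1×1,10-phenanthroline (neutral); total -2. So Cu + (-2) = 1−, giving Cu = +1.
The complex ion is anionic, so copper takes the -ate form cuprate(I).

sodium oxalato(1,10-phenanthroline)cuprate(I)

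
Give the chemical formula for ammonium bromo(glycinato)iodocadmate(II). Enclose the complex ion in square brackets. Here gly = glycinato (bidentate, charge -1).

NH4[CdBr(gly)I]

Ligands: 1 iodo (I, -1), 1 glycinato (gly, -1), 1 bromo (Br, -1). Ligand charge sum = -3.
With Cd in oxidation state +2, the complex ion is [Cd...]^1−.
Charge balance with ammonium (+1) requires 1 complex ion per 1 ammonium.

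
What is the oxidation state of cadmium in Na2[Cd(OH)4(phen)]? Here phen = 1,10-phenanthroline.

+2

2 sodium outside the brackets (+1 each) → the complex ion is 2−.
Ligand charges: 4×OH = -4; 1×phen neutral; sum -4.
Cd + (-4) = 2− ⇒ Cd is +2.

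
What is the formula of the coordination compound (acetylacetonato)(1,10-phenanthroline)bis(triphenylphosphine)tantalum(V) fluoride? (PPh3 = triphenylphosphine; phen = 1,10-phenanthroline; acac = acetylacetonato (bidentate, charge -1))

Ligands: 2 triphenylphosphine (PPh3, neutral), 1 1,10-phenanthroline (phen, neutral), 1 acetylacetonato (acac, -1). Ligand charge sum = -1.
With Ta in oxidation state +5, the complex ion is [Ta...]^4+.
Charge balance with fluoride (-1) requires 1 complex ion per 4 fluoride.

[Ta(acac)(phen)(PPh3)2]F4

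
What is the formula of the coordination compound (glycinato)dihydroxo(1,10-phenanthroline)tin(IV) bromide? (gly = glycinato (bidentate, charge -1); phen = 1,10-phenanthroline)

[Sn(gly)(OH)2(phen)]Br

Ligands: 1 glycinato (gly, -1), 2 hydroxo (OH, -1), 1 1,10-phenanthroline (phen, neutral). Ligand charge sum = -3.
With Sn in oxidation state +4, the complex ion is [Sn...]^1+.
Charge balance with bromide (-1) requires 1 complex ion per 1 bromide.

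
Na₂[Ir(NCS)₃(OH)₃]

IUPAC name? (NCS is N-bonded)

The 2 sodium counter-ions carry a total charge of +2, so each complex ion is 2−.
Ligand charges: 3×hydroxo (-1 each), 3×isothiocyanato (-1 each); total -6. So Ir + (-6) = 2−, giving Ir = +4.
Ligands are named alphabetically: hydroxo before isothiocyanato.
The complex ion is anionic, so iridium takes the -ate form iridate(IV).

sodium trihydroxotriisothiocyanatoiridate(IV)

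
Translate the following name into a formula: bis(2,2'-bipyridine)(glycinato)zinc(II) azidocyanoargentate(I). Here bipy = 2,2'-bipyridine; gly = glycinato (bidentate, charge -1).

Cation [Zn…]: ligand charges -1, Zn(II) ⇒ ion charge 1+.
Anion [Ag…]: ligand charges -2, Ag(I) ⇒ ion charge 1−.
One 1+ cation balances one 1− anion.

[Zn(bipy)2(gly)][Ag(CN)(N3)]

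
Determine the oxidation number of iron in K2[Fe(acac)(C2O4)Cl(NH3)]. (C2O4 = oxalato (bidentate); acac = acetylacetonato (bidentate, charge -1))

2 potassium outside the brackets (+1 each) → the complex ion is 2−.
Ligand charges: 1×C2O4 = -2; 1×NH3 neutral; 1×acac = -1; 1×Cl = -1; sum -4.
Fe + (-4) = 2− ⇒ Fe is +2.

+2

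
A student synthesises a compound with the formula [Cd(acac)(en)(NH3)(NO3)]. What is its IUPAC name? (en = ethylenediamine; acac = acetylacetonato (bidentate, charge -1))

There is no counter-ion, so the complex is neutral overall.
Ligand charges: 1×ammine (neutral), 1×ethylenediamine (neutral), 1×acetylacetonato (-1 each), 1×nitrato (-1 each); total -2. So Cd + (-2) = 0, giving Cd = +2.
Ligands are named alphabetically: acetylacetonato before ammine before ethylenediamine before nitrato.

(acetylacetonato)ammine(ethylenediamine)nitratocadmium(II)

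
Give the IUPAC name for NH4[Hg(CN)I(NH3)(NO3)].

The 1 ammonium counter-ion carries a total charge of +1, so each complex ion is 1−.
Ligand charges: 1×ammine (neutral), 1×cyano (-1 each), 1×iodo (-1 each), 1×nitrato (-1 each); total -3. So Hg + (-3) = 1−, giving Hg = +2.
Ligands are named alphabetically: ammine before cyano before iodo before nitrato.
The complex ion is anionic, so mercury takes the -ate form mercurate(II).

ammonium amminecyanoiodonitratomercurate(II)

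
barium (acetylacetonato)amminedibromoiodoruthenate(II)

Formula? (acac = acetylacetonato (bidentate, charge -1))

Ba[Ru(acac)Br2I(NH3)]

Ligands: 1 iodo (I, -1), 1 ammine (NH3, neutral), 2 bromo (Br, -1), 1 acetylacetonato (acac, -1). Ligand charge sum = -4.
Charge balance with barium (+2) requires 1 complex ion per 1 barium.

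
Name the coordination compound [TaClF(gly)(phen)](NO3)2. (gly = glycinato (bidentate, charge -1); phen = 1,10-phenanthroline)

The 2 nitrate counter-ions carry a total charge of -2, so each complex ion is 2+.
Ligand charges: 1×glycinato (-1 each), 1×1,10-phenanthroline (neutral), 1×fluoro (-1 each), 1×chloro (-1 each); total -3. So Ta + (-3) = 2+, giving Ta = +5.
Ligands are named alphabetically: chloro before fluoro before glycinato before phenanthroline.

chlorofluoro(glycinato)(1,10-phenanthroline)tantalum(V) nitrate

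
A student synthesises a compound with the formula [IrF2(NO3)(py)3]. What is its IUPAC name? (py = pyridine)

difluoronitratotris(pyridine)iridium(III)

There is no counter-ion, so the complex is neutral overall.
Ligand charges: 1×nitrato (-1 each), 3×pyridine (neutral), 2×fluoro (-1 each); total -3. So Ir + (-3) = 0, giving Ir = +3.
Ligands are named alphabetically: fluoro before nitrato before pyridine.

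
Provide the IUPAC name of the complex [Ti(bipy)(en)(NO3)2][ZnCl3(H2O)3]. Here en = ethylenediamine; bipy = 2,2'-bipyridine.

(2,2'-bipyridine)(ethylenediamine)dinitratotitanium(III) triaquatrichlorozincate(II)

Both ions are complex: the cation is named first with the plain metal name, the anion second with the -ate form; each ion's ligands are alphabetised independently.
Zinc is always +2 in its complexes; the anion's ligand charges sum to -3, so the complex anion is 1−.
A 1:1 salt means the cation carries the equal and opposite charge, 1+.
Cation: ligand charges sum to -2; for the ion to be 1+, Ti = +3.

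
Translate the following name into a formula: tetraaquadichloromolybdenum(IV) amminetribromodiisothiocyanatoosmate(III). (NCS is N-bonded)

Cation [Mo…]: ligand charges -2, Mo(IV) ⇒ ion charge 2+.
Anion [Os…]: ligand charges -5, Os(III) ⇒ ion charge 2−.
One 2+ cation balances one 2− anion.

[MoCl2(H2O)4][OsBr3(NCS)2(NH3)]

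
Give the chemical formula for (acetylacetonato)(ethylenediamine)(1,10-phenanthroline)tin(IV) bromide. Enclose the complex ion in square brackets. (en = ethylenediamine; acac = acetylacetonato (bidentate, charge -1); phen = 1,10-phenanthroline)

Ligands: 1 ethylenediamine (en, neutral), 1 acetylacetonato (acac, -1), 1 1,10-phenanthroline (phen, neutral). Ligand charge sum = -1.
With Sn in oxidation state +4, the complex ion is [Sn...]^3+.
Charge balance with bromide (-1) requires 1 complex ion per 3 bromide.

[Sn(acac)(en)(phen)]Br3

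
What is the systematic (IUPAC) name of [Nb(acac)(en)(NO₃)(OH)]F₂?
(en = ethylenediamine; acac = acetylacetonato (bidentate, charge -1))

(acetylacetonato)(ethylenediamine)hydroxonitratoniobium(V) fluoride

The 2 fluoride counter-ions carry a total charge of -2, so each complex ion is 2+.
Ligand charges: 1×ethylenediamine (neutral), 1×acetylacetonato (-1 each), 1×hydroxo (-1 each), 1×nitrato (-1 each); total -3. So Nb + (-3) = 2+, giving Nb = +5.
Ligands are named alphabetically: acetylacetonato before ethylenediamine before hydroxo before nitrato.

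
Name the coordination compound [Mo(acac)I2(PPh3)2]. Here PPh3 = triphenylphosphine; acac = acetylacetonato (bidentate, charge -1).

(acetylacetonato)diiodobis(triphenylphosphine)molybdenum(III)

There is no counter-ion, so the complex is neutral overall.
Ligand charges: 2×iodo (-1 each), 2×triphenylphosphine (neutral), 1×acetylacetonato (-1 each); total -3. So Mo + (-3) = 0, giving Mo = +3.
Ligands are named alphabetically: acetylacetonato before iodo before triphenylphosphine.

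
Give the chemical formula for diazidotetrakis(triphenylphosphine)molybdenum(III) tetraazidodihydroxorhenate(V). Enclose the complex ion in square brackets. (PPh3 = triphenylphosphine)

[Mo(N3)2(PPh3)4][Re(N3)4(OH)2]

Cation [Mo…]: ligand charges -2, Mo(III) ⇒ ion charge 1+.
Anion [Re…]: ligand charges -6, Re(V) ⇒ ion charge 1−.
One 1+ cation balances one 1− anion.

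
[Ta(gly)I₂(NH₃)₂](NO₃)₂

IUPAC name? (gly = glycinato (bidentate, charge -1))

The 2 nitrate counter-ions carry a total charge of -2, so each complex ion is 2+.
Ligand charges: 2×iodo (-1 each), 1×glycinato (-1 each), 2×ammine (neutral); total -3. So Ta + (-3) = 2+, giving Ta = +5.
Ligands are named alphabetically: ammine before glycinato before iodo.

diammine(glycinato)diiodotantalum(V) nitrate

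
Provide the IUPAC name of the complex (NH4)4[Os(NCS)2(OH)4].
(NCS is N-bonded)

The 4 ammonium counter-ions carry a total charge of +4, so each complex ion is 4−.
Ligand charges: 4×hydroxo (-1 each), 2×isothiocyanato (-1 each); total -6. So Os + (-6) = 4−, giving Os = +2.
The complex ion is anionic, so osmium takes the -ate form osmate(II).

ammonium tetrahydroxodiisothiocyanatoosmate(II)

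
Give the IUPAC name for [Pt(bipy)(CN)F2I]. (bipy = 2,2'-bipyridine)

There is no counter-ion, so the complex is neutral overall.
Ligand charges: 1×cyano (-1 each), 1×2,2'-bipyridine (neutral), 2×fluoro (-1 each), 1×iodo (-1 each); total -4. So Pt + (-4) = 0, giving Pt = +4.
Ligands are named alphabetically: bipyridine before cyano before fluoro before iodo.

(2,2'-bipyridine)cyanodifluoroiodoplatinum(IV)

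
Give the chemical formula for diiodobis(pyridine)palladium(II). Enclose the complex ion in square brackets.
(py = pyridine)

Ligands: 2 pyridine (py, neutral), 2 iodo (I, -1). Ligand charge sum = -2.
With Pd in oxidation state +2, the complex ion is [Pd...].

[PdI2(py)2]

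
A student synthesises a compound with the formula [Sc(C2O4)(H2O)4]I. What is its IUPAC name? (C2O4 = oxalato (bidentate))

The 1 iodide counter-ion carries a total charge of -1, so each complex ion is 1+.
Ligand charges: 4×aqua (neutral), 1×oxalato (-2 each); total -2. So Sc + (-2) = 1+, giving Sc = +3.
Ligands are named alphabetically: aqua before oxalato.

tetraaquaoxalatoscandium(III) iodide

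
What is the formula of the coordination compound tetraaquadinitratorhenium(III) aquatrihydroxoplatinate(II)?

Cation [Re…]: ligand charges -2, Re(III) ⇒ ion charge 1+.
Anion [Pt…]: ligand charges -3, Pt(II) ⇒ ion charge 1−.
One 1+ cation balances one 1− anion.

[Re(H2O)4(NO3)2][Pt(H2O)(OH)3]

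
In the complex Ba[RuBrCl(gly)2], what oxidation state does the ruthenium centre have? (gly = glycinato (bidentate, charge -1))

+2

1 barium outside the brackets (+2 each) → the complex ion is 2−.
Ligand charges: 1×Cl = -1; 1×Br = -1; 2×gly = -2; sum -4.
Ru + (-4) = 2− ⇒ Ru is +2.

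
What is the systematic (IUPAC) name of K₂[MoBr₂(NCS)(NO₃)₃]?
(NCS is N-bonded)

The 2 potassium counter-ions carry a total charge of +2, so each complex ion is 2−.
Ligand charges: 3×nitrato (-1 each), 1×isothiocyanato (-1 each), 2×bromo (-1 each); total -6. So Mo + (-6) = 2−, giving Mo = +4.
The complex ion is anionic, so molybdenum takes the -ate form molybdate(IV).

potassium dibromoisothiocyanatotrinitratomolybdate(IV)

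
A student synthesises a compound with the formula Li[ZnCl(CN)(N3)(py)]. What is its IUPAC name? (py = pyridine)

The 1 lithium counter-ion carries a total charge of +1, so each complex ion is 1−.
Ligand charges: 1×azido (-1 each), 1×pyridine (neutral), 1×chloro (-1 each), 1×cyano (-1 each); total -3. So Zn + (-3) = 1−, giving Zn = +2.
Ligands are named alphabetically: azido before chloro before cyano before pyridine.
The complex ion is anionic, so zinc takes the -ate form zincate(II).

lithium azidochlorocyano(pyridine)zincate(II)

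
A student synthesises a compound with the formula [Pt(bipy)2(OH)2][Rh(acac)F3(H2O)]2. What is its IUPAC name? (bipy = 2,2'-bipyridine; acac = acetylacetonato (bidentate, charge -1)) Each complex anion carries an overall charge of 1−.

bis(2,2'-bipyridine)dihydroxoplatinum(IV) (acetylacetonato)aquatrifluororhodate(III)

Both ions are complex: the cation is named first with the plain metal name, the anion second with the -ate form; each ion's ligands are alphabetised independently.
The complex anion is given as 1−; its ligand charges sum to -4, so Rh = +3.
With 2 anions per cation, the cation must be 2×1 = 2+.
Cation: ligand charges sum to -2; for the ion to be 2+, Pt = +4.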